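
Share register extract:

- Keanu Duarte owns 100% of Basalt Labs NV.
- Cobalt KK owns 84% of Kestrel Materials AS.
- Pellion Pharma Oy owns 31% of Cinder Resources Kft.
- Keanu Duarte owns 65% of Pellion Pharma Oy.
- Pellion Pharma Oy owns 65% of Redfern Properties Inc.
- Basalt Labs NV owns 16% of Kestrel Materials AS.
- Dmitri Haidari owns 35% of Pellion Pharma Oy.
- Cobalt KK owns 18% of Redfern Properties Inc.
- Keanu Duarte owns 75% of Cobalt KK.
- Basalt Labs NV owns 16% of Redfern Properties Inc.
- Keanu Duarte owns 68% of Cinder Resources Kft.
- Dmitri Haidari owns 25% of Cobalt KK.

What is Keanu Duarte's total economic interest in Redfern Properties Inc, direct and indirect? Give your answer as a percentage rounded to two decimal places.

Keanu reaches Redfern along 3 paths.
Via Basalt: 100% × 16% = 16%.
Via Cobalt: 75% × 18% = 13.5%.
Via Pellion: 65% × 65% = 42.25%.
Total: 16% + 13.5% + 42.25% = 71.75%.

71.75%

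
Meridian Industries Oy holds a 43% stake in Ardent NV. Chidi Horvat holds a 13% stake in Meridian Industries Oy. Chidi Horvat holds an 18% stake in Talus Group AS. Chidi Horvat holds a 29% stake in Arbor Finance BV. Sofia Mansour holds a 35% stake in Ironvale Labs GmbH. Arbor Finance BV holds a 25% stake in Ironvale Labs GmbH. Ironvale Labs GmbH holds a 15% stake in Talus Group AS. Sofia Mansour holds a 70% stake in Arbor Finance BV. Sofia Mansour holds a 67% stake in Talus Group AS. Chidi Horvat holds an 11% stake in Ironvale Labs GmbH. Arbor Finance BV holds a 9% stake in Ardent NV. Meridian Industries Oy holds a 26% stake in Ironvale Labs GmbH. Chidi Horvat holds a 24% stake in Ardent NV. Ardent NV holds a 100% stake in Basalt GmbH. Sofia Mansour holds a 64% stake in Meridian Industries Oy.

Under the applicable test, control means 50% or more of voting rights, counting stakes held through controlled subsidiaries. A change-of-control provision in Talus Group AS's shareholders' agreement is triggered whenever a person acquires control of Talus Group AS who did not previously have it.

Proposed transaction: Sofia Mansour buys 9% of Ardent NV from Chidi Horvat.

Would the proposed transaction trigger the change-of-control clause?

No

The purchase adds only to Sofia's holdings (Chidi's stake shrinks), so Sofia is the only person who could newly come to control Talus.
Sofia holds 70% of Arbor, so Sofia controls Arbor.
Sofia holds 64% of Meridian, so Sofia controls Meridian.
Meridian and Sofia and Arbor together hold 26% + 35% + 25% = 86% of Ironvale, so Sofia controls Ironvale.
Sofia and Ironvale together hold 67% + 15% = 82% of Talus, so Sofia controls Talus.
So Sofia already controls Talus before the transaction.
After the purchase, Sofia holds 9% of Ardent directly, and Chidi's stake falls to 15%.
Sofia controlled Talus already, so this is not a new person acquiring control; every other person's position is unchanged or reduced.
No new person acquires control, so the clause is not triggered.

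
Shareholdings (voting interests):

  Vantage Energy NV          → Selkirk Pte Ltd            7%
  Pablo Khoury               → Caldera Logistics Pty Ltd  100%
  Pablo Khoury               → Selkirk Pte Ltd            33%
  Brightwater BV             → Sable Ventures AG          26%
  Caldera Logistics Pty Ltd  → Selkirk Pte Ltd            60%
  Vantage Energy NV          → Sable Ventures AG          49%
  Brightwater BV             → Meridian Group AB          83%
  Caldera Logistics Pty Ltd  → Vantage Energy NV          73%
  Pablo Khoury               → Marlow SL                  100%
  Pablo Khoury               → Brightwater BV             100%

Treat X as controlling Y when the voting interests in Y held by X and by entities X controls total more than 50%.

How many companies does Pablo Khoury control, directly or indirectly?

Pablo holds 100% of Caldera, so Pablo controls Caldera.
Pablo holds 100% of Brightwater, so Pablo controls Brightwater.
Caldera holds 73% of Vantage, so Pablo controls Vantage.
Pablo holds 100% of Marlow, so Pablo controls Marlow.
Brightwater holds 83% of Meridian, so Pablo controls Meridian.
Vantage and Pablo and Caldera together hold 7% + 33% + 60% = 100% of Selkirk, so Pablo controls Selkirk.
Brightwater and Vantage together hold 26% + 49% = 75% of Sable, so Pablo controls Sable.
Pablo controls 7 companies.

7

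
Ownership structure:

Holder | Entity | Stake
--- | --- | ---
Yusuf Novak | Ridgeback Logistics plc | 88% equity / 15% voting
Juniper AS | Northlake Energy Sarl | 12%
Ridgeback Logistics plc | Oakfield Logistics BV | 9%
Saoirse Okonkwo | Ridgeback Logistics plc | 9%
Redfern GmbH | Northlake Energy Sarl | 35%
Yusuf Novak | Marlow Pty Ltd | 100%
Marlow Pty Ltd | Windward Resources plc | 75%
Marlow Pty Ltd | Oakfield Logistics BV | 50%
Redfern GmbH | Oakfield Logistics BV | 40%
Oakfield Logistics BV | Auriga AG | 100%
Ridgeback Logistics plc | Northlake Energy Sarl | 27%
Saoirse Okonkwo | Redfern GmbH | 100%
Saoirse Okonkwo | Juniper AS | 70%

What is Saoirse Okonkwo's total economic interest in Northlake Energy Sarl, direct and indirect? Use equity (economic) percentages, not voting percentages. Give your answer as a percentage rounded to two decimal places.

Saoirse reaches Northlake along 3 paths.
Via Redfern: 100% × 35% = 35%.
Via Ridgeback: 9% × 27% = 2.43%.
Via Juniper: 70% × 12% = 8.4%.
Total: 35% + 2.43% + 8.4% = 45.83%.

45.83%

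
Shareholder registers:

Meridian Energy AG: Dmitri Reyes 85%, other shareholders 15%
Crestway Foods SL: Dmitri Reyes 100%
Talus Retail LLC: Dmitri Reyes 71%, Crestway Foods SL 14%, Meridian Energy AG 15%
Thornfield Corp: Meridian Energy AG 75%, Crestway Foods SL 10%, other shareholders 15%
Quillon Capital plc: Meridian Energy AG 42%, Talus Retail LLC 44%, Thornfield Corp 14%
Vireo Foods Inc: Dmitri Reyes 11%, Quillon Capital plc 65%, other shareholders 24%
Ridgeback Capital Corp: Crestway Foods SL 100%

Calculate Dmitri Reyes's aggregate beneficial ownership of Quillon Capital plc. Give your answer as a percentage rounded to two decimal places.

Dmitri reaches Quillon along 6 paths.
Via Meridian: 85% × 42% = 35.7%.
Via Talus: 71% × 44% = 31.24%.
Via Crestway → Talus: 100% × 14% × 44% = 6.16%.
Via Meridian → Talus: 85% × 15% × 44% = 5.61%.
Via Meridian → Thornfield: 85% × 75% × 14% = 8.925%.
Via Crestway → Thornfield: 100% × 10% × 14% = 1.4%.
Total: 35.7% + 31.24% + 6.16% + 5.61% + 8.925% + 1.4% = 89.035%.
Rounded: 89.04%.

89.04%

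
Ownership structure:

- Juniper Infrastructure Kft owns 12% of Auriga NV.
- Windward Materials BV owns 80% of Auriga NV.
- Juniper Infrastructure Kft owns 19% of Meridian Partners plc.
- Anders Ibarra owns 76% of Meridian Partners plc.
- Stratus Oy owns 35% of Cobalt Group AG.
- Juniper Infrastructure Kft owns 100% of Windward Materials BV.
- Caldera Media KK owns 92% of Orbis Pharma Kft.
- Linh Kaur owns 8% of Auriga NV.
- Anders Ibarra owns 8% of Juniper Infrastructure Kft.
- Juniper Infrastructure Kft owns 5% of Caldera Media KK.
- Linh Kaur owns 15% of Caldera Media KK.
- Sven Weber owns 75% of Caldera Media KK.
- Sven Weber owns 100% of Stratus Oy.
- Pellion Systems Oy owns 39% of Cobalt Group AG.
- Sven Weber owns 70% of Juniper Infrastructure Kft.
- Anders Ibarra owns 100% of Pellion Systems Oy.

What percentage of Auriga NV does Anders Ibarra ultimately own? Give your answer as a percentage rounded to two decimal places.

Anders reaches Auriga along 2 paths.
Via Juniper: 8% × 12% = 0.96%.
Via Juniper → Windward: 8% × 100% × 80% = 6.4%.
Total: 0.96% + 6.4% = 7.36%.

7.36%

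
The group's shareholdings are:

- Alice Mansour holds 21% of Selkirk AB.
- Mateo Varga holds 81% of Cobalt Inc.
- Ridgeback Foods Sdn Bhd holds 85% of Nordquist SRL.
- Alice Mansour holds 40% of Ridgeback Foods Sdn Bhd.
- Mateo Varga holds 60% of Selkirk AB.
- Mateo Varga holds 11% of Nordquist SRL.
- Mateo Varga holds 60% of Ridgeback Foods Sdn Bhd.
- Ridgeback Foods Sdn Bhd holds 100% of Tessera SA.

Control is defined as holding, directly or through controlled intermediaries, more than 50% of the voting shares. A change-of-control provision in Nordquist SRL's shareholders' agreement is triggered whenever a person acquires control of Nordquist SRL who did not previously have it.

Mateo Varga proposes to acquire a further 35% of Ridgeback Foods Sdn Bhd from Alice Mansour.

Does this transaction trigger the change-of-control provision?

No

The purchase adds only to Mateo's holdings (Alice's stake shrinks), so Mateo is the only person who could newly come to control Nordquist.
Mateo holds 60% of Ridgeback, so Mateo controls Ridgeback.
Ridgeback and Mateo together hold 85% + 11% = 96% of Nordquist, so Mateo controls Nordquist.
So Mateo already controls Nordquist before the transaction.
After the purchase, Mateo's direct stake in Ridgeback rises to 60% + 35% = 95%, and Alice's stake falls to 5%.
Mateo controlled Nordquist already, so this is not a new person acquiring control; every other person's position is unchanged or reduced.
No new person acquires control, so the clause is not triggered.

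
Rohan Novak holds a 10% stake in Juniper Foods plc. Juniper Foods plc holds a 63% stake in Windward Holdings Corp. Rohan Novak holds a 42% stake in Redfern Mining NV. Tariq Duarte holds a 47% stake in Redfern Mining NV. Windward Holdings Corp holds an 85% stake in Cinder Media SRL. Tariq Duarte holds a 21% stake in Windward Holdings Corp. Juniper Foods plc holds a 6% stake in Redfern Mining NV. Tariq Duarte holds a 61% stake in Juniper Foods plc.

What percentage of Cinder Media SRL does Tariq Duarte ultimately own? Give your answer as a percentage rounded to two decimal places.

50.52%

Tariq reaches Cinder along 2 paths.
Via Juniper → Windward: 61% × 63% × 85% = 32.6655%.
Via Windward: 21% × 85% = 17.85%.
Total: 32.6655% + 17.85% = 50.5155%.
Rounded: 50.52%.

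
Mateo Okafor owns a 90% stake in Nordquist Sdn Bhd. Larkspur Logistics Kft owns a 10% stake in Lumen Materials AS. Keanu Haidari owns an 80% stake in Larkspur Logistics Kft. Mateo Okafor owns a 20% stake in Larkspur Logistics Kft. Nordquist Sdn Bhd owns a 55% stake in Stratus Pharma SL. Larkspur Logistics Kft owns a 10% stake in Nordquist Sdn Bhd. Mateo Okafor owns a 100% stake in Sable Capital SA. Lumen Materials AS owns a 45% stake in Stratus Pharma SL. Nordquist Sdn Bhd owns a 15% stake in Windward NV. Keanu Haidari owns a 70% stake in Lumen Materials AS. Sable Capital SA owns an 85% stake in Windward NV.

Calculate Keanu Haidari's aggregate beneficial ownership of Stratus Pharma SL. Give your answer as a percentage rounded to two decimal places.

Keanu reaches Stratus along 3 paths.
Via Larkspur → Lumen: 80% × 10% × 45% = 3.6%.
Via Lumen: 70% × 45% = 31.5%.
Via Larkspur → Nordquist: 80% × 10% × 55% = 4.4%.
Total: 3.6% + 31.5% + 4.4% = 39.5%.
Rounded: 39.50%.

39.50%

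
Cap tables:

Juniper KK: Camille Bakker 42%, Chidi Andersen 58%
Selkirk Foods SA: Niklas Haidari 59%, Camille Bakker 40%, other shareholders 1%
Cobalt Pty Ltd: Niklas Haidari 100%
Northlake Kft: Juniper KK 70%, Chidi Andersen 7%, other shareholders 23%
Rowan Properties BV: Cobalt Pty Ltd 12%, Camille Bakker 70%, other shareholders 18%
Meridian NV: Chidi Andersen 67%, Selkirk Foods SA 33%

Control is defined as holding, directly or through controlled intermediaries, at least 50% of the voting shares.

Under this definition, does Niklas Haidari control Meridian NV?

Niklas holds 59% of Selkirk, so Niklas controls Selkirk.
Niklas holds 100% of Cobalt, so Niklas controls Cobalt.
In Meridian, Niklas's side holds only 33%, not ≥ 50%.
So Niklas does not control Meridian.

No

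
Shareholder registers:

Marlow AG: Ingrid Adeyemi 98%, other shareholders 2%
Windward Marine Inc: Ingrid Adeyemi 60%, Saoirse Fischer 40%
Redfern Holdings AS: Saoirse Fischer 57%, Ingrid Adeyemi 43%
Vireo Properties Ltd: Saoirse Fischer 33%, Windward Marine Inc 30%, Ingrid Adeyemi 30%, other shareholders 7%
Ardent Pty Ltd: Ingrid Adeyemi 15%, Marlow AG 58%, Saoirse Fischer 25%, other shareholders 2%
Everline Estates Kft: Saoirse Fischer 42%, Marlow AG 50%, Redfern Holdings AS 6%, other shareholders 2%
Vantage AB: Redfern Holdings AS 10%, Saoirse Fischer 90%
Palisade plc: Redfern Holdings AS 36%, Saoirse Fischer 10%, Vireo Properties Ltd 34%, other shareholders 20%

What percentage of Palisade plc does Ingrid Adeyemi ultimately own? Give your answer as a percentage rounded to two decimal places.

Ingrid reaches Palisade along 3 paths.
Via Redfern: 43% × 36% = 15.48%.
Via Windward → Vireo: 60% × 30% × 34% = 6.12%.
Via Vireo: 30% × 34% = 10.2%.
Total: 15.48% + 6.12% + 10.2% = 31.8%.
Rounded: 31.80%.

31.80%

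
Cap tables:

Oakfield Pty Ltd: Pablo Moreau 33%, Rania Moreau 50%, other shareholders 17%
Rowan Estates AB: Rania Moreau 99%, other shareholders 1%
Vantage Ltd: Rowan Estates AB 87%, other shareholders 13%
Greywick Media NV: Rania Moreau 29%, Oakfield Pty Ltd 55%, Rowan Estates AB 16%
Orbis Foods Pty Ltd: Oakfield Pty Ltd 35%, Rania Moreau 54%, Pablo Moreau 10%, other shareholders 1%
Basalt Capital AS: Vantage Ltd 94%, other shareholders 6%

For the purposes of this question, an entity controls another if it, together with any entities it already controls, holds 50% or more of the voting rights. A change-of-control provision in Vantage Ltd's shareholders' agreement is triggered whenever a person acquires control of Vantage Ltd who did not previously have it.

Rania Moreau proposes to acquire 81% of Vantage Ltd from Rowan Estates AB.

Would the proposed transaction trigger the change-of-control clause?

No

The purchase adds only to Rania's holdings (Rowan's stake shrinks), so Rania is the only person who could newly come to control Vantage.
Rania holds 99% of Rowan, so Rania controls Rowan.
Rowan holds 87% of Vantage, so Rania controls Vantage.
So Rania already controls Vantage before the transaction.
After the purchase, Rania holds 81% of Vantage directly, and Rowan's stake falls to 6%.
Rania controlled Vantage already, so this is not a new person acquiring control; every other person's position is unchanged or reduced.
No new person acquires control, so the clause is not triggered.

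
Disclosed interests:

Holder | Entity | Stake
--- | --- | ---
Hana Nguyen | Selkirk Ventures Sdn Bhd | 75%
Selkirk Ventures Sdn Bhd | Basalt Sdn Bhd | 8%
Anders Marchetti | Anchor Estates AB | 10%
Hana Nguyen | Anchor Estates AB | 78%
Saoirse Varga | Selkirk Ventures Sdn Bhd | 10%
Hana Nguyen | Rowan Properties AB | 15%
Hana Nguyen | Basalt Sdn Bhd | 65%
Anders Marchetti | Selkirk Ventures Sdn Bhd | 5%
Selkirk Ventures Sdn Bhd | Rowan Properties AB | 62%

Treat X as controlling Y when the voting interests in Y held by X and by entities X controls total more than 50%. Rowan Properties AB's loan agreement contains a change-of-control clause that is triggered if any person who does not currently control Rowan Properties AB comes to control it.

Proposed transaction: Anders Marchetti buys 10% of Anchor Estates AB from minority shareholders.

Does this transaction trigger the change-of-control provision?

No

The purchase changes only Anders's holdings, so Anders is the only person who could newly come to control Rowan.
Anders's largest direct stake is 10% in Anchor, which does not meet the threshold, so Anders controls no company.
Neither Anders nor any entity Anders controls holds any voting interest in Rowan.
So before the transaction, Anders does not control Rowan.
After the purchase, Anders's direct stake in Anchor rises to 10% + 10% = 20%.
Anders's side now holds 20% of Anchor, not > 50%, so Anders still does not control Anchor.
After the transaction, neither Anders nor any entity Anders controls holds a voting interest in Rowan, so Anders still does not control it.
No new person acquires control, so the clause is not triggered.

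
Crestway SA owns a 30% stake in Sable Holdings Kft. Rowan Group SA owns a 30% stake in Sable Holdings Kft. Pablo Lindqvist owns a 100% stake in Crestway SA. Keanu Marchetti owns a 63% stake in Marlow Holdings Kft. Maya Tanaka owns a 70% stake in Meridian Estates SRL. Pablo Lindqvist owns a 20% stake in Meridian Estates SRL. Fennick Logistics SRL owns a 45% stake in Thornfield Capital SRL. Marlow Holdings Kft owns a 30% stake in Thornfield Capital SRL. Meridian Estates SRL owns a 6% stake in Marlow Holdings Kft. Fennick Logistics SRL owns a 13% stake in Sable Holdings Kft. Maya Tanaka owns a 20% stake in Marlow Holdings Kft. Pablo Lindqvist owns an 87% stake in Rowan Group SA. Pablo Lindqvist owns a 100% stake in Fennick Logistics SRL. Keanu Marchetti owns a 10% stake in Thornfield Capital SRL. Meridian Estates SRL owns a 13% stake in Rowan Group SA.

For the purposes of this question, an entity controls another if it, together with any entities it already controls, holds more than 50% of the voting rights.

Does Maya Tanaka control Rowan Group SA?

No

Maya holds 70% of Meridian, so Maya controls Meridian.
In Rowan, Maya's side holds only 13%, not > 50%.
So Maya does not control Rowan.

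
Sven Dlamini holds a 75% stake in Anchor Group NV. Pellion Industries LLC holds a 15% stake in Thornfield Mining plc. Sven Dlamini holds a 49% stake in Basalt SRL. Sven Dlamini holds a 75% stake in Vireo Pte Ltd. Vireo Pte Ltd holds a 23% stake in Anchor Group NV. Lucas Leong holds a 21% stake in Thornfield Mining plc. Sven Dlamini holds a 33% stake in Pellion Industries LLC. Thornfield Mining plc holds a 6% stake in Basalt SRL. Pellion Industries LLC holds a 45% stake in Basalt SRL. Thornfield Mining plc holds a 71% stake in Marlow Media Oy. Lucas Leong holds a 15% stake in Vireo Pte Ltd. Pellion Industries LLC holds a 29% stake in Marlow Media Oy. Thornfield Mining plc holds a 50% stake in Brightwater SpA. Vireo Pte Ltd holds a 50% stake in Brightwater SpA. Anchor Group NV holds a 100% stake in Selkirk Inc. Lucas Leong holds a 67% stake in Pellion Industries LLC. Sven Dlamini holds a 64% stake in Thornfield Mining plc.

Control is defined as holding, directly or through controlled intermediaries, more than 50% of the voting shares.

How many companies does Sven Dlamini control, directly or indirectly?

Sven holds 75% of Vireo, so Sven controls Vireo.
Sven holds 64% of Thornfield, so Sven controls Thornfield.
Sven and Vireo together hold 75% + 23% = 98% of Anchor, so Sven controls Anchor.
Vireo and Thornfield together hold 50% + 50% = 100% of Brightwater, so Sven controls Brightwater.
Sven and Thornfield together hold 49% + 6% = 55% of Basalt, so Sven controls Basalt.
Thornfield holds 71% of Marlow, so Sven controls Marlow.
Anchor holds 100% of Selkirk, so Sven controls Selkirk.
No other company's threshold is met.
Sven controls 7 companies.

7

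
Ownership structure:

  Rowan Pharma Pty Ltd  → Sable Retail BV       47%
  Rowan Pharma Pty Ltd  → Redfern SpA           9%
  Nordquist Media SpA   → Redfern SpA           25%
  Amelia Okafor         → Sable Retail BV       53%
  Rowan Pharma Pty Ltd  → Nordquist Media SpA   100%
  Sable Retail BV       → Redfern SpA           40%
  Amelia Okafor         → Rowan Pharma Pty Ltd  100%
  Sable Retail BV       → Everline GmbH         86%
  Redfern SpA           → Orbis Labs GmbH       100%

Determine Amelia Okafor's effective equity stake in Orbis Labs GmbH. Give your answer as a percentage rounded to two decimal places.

74.00%

Amelia reaches Orbis along 4 paths.
Via Rowan → Nordquist → Redfern: 100% × 100% × 25% × 100% = 25%.
Via Rowan → Redfern: 100% × 9% × 100% = 9%.
Via Sable → Redfern: 53% × 40% × 100% = 21.2%.
Via Rowan → Sable → Redfern: 100% × 47% × 40% × 100% = 18.8%.
Total: 25% + 9% + 21.2% + 18.8% = 74%.
Rounded: 74.00%.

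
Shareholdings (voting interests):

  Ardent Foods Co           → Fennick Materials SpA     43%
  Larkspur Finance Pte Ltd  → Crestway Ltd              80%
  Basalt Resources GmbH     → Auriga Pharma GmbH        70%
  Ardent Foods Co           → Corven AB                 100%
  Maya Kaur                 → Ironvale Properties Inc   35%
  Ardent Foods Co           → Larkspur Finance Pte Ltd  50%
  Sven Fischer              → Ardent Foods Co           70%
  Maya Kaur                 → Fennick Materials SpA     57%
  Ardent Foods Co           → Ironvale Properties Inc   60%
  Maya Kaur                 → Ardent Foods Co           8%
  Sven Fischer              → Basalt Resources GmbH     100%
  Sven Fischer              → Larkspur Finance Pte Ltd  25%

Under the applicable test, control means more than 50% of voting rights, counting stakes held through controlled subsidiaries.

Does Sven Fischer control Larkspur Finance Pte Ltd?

Sven holds 70% of Ardent, so Sven controls Ardent.
Ardent and Sven together hold 50% + 25% = 75% of Larkspur, so Sven controls Larkspur.

Yes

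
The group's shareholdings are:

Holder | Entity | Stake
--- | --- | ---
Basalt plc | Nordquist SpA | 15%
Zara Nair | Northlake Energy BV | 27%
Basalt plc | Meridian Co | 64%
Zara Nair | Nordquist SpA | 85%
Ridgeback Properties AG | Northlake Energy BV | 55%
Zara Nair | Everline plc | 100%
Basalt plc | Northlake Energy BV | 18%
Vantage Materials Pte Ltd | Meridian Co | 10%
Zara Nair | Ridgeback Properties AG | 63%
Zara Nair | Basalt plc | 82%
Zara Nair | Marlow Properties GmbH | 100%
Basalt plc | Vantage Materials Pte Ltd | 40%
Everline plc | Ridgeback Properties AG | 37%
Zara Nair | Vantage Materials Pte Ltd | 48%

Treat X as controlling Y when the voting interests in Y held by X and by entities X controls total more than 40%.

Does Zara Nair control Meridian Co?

Zara holds 82% of Basalt, so Zara controls Basalt.
Basalt and Zara together hold 40% + 48% = 88% of Vantage, so Zara controls Vantage.
Basalt and Vantage together hold 64% + 10% = 74% of Meridian, so Zara controls Meridian.

Yes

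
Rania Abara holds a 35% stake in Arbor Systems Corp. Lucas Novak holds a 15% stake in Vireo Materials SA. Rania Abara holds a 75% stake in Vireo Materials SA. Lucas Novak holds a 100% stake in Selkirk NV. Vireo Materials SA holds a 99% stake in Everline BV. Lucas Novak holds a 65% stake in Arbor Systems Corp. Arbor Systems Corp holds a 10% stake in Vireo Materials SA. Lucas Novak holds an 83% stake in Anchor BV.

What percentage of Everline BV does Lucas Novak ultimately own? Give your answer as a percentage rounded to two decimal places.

21.29%

Lucas reaches Everline along 2 paths.
Via Arbor → Vireo: 65% × 10% × 99% = 6.435%.
Via Vireo: 15% × 99% = 14.85%.
Total: 6.435% + 14.85% = 21.285%.
Rounded: 21.29%.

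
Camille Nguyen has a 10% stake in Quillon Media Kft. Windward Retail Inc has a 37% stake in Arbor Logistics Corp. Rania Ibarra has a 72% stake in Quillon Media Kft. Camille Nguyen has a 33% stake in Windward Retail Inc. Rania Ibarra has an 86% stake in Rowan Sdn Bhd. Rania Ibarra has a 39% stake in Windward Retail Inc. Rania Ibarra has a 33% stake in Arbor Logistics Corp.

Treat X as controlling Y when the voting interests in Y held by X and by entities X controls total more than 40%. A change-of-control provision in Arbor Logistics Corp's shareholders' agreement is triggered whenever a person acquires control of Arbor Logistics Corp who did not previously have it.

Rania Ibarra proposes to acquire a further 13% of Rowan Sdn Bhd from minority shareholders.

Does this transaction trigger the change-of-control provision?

No

The purchase changes only Rania's holdings, so Rania is the only person who could newly come to control Arbor.
Rania holds 72% of Quillon, so Rania controls Quillon.
Rania holds 86% of Rowan, so Rania controls Rowan.
In Arbor, Rania's side holds only 33%, not > 40%.
So before the transaction, Rania does not control Arbor.
After the purchase, Rania's direct stake in Rowan rises to 86% + 13% = 99%.
Rania holds 99% of Rowan, so Rania controls Rowan.
After the transaction, Rania's side holds 33% of Arbor, not > 40%, so Rania still does not control Arbor.
No new person acquires control, so the clause is not triggered.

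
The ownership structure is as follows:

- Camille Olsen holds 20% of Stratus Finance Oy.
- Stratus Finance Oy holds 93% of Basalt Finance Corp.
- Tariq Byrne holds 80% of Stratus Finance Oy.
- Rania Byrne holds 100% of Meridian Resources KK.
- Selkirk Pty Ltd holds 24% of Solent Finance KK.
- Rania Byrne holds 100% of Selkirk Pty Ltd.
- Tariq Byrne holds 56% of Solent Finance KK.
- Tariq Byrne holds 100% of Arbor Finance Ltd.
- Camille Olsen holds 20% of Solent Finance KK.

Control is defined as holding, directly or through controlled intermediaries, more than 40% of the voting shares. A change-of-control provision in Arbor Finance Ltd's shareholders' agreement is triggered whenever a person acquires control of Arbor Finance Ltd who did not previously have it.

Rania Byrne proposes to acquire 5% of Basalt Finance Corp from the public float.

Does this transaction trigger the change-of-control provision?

The purchase changes only Rania's holdings, so Rania is the only person who could newly come to control Arbor.
Rania holds 100% of Selkirk, so Rania controls Selkirk.
Rania holds 100% of Meridian, so Rania controls Meridian.
Neither Rania nor any entity Rania controls holds any voting interest in Arbor.
So before the transaction, Rania does not control Arbor.
After the purchase, Rania holds 5% of Basalt directly.
Rania's side now holds 5% of Basalt, not > 40%, so Rania still does not control Basalt.
After the transaction, neither Rania nor any entity Rania controls holds a voting interest in Arbor, so Rania still does not control it.
No new person acquires control, so the clause is not triggered.

No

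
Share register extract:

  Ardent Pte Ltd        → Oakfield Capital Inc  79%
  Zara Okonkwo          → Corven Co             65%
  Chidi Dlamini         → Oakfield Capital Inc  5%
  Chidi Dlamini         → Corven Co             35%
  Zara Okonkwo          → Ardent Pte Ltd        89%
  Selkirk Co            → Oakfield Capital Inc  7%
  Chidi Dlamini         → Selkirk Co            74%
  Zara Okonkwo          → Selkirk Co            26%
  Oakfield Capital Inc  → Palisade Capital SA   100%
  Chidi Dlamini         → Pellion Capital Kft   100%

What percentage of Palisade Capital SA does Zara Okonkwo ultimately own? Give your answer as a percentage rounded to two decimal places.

Zara reaches Palisade along 2 paths.
Via Ardent → Oakfield: 89% × 79% × 100% = 70.31%.
Via Selkirk → Oakfield: 26% × 7% × 100% = 1.82%.
Total: 70.31% + 1.82% = 72.13%.

72.13%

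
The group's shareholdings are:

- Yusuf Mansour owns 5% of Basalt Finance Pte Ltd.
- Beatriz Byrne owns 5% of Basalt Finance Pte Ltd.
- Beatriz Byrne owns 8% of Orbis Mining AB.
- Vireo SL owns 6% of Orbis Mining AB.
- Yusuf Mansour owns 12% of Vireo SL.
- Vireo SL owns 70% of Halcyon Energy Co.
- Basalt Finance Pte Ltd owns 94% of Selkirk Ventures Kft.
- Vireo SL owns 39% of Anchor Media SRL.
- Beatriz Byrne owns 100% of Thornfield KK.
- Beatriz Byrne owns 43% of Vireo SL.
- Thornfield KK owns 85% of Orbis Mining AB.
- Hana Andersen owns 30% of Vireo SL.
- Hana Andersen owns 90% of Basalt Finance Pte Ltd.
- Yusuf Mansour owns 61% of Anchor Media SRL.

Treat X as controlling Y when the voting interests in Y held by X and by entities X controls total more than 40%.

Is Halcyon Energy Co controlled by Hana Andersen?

Hana holds 90% of Basalt, so Hana controls Basalt.
Basalt holds 94% of Selkirk, so Hana controls Selkirk.
Neither Hana nor any entity Hana controls holds any voting interest in Halcyon.
So Hana does not control Halcyon.

No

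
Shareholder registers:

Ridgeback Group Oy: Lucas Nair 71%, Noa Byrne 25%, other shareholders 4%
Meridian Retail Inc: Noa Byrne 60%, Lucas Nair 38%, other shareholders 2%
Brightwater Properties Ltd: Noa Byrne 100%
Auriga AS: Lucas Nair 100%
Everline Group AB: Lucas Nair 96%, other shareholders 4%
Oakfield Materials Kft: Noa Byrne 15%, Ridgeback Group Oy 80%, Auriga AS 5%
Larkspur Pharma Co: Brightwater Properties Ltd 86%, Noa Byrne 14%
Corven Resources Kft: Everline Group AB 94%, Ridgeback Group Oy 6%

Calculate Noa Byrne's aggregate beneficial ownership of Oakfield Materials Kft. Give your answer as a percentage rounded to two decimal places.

35.00%

Noa reaches Oakfield along 2 paths.
Direct stake: 15% = 15%.
Via Ridgeback: 25% × 80% = 20%.
Total: 15% + 20% = 35%.
Rounded: 35.00%.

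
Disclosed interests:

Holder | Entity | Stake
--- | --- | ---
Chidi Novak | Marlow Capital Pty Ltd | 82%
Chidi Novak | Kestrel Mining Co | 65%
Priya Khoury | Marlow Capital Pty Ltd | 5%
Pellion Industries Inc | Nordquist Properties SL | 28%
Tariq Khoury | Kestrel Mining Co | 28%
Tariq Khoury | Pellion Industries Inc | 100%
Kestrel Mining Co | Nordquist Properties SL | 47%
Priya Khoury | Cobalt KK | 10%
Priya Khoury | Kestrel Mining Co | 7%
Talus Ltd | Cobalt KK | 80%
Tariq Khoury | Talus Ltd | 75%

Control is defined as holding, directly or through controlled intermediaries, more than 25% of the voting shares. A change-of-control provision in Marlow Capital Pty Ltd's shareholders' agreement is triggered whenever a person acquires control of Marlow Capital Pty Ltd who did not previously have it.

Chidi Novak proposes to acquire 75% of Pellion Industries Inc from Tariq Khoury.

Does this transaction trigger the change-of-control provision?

The purchase adds only to Chidi's holdings (Tariq's stake shrinks), so Chidi is the only person who could newly come to control Marlow.
Chidi holds 82% of Marlow, so Chidi controls Marlow.
So Chidi already controls Marlow before the transaction.
After the purchase, Chidi holds 75% of Pellion directly, and Tariq's stake falls to 25%.
Chidi controlled Marlow already, so this is not a new person acquiring control; every other person's position is unchanged or reduced.
No new person acquires control, so the clause is not triggered.

No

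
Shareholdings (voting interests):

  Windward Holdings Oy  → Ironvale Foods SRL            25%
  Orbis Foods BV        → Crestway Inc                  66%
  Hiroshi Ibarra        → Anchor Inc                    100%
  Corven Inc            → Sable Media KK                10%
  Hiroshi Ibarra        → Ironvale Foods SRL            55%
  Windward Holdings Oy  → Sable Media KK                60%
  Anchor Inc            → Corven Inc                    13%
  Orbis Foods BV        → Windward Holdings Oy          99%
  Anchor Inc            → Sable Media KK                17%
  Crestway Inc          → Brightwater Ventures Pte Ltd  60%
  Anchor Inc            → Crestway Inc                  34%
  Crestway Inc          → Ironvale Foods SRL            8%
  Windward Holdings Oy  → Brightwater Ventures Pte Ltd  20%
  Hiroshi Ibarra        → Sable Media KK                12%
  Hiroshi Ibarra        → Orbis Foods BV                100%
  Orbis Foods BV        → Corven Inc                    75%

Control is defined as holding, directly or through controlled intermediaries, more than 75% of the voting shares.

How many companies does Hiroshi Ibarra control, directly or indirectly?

Hiroshi holds 100% of Orbis, so Hiroshi controls Orbis.
Hiroshi holds 100% of Anchor, so Hiroshi controls Anchor.
Anchor and Orbis together hold 13% + 75% = 88% of Corven, so Hiroshi controls Corven.
Anchor and Orbis together hold 34% + 66% = 100% of Crestway, so Hiroshi controls Crestway.
Orbis holds 99% of Windward, so Hiroshi controls Windward.
Windward and Hiroshi and Corven and Anchor together hold 60% + 12% + 10% + 17% = 99% of Sable, so Hiroshi controls Sable.
Windward and Crestway together hold 20% + 60% = 80% of Brightwater, so Hiroshi controls Brightwater.
Hiroshi and Windward and Crestway together hold 55% + 25% + 8% = 88% of Ironvale, so Hiroshi controls Ironvale.
Hiroshi controls 8 companies.

8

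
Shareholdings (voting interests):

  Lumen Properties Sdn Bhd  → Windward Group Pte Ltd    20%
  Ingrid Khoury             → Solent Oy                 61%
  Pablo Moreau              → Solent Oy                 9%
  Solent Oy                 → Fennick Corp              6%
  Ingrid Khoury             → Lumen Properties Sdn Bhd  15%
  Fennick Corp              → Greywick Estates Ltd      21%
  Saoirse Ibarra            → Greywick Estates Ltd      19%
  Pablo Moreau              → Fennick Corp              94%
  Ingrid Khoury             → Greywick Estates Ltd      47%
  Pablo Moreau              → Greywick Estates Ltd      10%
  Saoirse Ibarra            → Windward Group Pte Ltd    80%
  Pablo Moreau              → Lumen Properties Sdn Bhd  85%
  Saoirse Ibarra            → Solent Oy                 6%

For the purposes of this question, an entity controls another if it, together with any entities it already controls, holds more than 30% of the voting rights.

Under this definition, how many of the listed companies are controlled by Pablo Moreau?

3

Pablo holds 94% of Fennick, so Pablo controls Fennick.
Pablo holds 85% of Lumen, so Pablo controls Lumen.
Fennick and Pablo together hold 21% + 10% = 31% of Greywick, so Pablo controls Greywick.
No other company's threshold is met.
Pablo controls 3 companies.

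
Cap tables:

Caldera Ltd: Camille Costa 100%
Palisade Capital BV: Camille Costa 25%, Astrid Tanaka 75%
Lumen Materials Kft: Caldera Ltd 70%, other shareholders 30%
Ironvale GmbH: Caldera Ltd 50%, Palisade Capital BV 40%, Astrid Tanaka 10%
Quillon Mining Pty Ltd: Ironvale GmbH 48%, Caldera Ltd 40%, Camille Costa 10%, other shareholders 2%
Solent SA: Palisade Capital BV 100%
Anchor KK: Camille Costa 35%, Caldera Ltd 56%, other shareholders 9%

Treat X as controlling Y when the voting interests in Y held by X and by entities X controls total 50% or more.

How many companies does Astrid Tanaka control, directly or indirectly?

3

Astrid holds 75% of Palisade, so Astrid controls Palisade.
Palisade and Astrid together hold 40% + 10% = 50% of Ironvale, so Astrid controls Ironvale.
Palisade holds 100% of Solent, so Astrid controls Solent.
No other company's threshold is met.
Astrid controls 3 companies.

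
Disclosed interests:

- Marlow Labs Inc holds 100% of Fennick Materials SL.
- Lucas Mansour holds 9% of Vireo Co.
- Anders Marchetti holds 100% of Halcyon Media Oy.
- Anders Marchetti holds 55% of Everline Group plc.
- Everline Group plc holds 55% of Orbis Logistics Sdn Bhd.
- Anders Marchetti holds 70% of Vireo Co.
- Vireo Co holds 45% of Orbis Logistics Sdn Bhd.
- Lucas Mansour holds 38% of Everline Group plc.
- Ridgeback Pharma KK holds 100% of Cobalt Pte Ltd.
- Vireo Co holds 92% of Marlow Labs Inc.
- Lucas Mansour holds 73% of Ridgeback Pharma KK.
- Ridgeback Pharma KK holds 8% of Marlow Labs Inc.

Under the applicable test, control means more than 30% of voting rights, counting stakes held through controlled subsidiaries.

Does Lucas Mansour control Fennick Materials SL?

Lucas holds 38% of Everline, so Lucas controls Everline.
Lucas holds 73% of Ridgeback, so Lucas controls Ridgeback.
Ridgeback holds 100% of Cobalt, so Lucas controls Cobalt.
Everline holds 55% of Orbis, so Lucas controls Orbis.
Neither Lucas nor any entity Lucas controls holds any voting interest in Fennick.
So Lucas does not control Fennick.

No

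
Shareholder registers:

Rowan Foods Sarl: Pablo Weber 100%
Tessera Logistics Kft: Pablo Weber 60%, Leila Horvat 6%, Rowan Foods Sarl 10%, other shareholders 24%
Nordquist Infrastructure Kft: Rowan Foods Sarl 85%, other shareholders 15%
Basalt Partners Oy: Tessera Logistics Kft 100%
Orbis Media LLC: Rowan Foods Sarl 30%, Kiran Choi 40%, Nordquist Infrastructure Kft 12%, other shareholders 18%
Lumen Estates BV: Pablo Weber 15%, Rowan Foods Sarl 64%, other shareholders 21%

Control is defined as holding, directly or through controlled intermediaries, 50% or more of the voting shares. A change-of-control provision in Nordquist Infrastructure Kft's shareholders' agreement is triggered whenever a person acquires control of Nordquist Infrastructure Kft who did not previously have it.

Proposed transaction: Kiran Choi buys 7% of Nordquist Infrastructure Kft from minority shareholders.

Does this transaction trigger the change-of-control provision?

The purchase changes only Kiran's holdings, so Kiran is the only person who could newly come to control Nordquist.
Kiran's largest direct stake is 40% in Orbis, which does not meet the threshold, so Kiran controls no company.
Neither Kiran nor any entity Kiran controls holds any voting interest in Nordquist.
So before the transaction, Kiran does not control Nordquist.
After the purchase, Kiran holds 7% of Nordquist directly.
After the transaction, Kiran's side holds 7% of Nordquist, not ≥ 50%, so Kiran still does not control Nordquist.
No new person acquires control, so the clause is not triggered.

No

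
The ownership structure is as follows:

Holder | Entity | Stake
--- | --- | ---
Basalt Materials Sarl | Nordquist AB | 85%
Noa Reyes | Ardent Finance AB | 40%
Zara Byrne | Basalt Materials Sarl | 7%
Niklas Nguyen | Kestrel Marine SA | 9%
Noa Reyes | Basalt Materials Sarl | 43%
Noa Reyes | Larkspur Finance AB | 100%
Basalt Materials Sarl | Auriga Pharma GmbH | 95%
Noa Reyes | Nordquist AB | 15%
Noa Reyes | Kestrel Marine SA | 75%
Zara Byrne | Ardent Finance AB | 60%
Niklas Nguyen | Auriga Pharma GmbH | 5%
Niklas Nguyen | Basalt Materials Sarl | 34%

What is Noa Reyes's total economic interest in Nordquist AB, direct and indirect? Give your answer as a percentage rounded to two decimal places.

51.55%

Noa reaches Nordquist along 2 paths.
Via Basalt: 43% × 85% = 36.55%.
Direct stake: 15% = 15%.
Total: 36.55% + 15% = 51.55%.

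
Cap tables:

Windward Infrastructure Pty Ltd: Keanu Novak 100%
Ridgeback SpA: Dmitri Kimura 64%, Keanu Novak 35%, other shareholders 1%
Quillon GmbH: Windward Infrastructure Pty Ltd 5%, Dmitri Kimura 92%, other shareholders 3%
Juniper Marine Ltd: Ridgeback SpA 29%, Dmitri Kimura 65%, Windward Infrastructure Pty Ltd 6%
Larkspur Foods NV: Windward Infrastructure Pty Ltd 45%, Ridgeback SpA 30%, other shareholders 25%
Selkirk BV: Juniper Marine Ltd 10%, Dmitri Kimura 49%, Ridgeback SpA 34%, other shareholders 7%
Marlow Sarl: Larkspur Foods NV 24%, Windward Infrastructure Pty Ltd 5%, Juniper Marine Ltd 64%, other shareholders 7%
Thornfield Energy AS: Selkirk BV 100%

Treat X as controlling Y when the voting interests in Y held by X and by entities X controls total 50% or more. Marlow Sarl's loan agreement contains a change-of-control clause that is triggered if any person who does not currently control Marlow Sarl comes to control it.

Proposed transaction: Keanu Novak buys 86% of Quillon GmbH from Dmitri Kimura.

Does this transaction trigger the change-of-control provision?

No

The purchase adds only to Keanu's holdings (Dmitri's stake shrinks), so Keanu is the only person who could newly come to control Marlow.
Keanu holds 100% of Windward, so Keanu controls Windward.
In Marlow, Keanu's side holds only 5%, not ≥ 50%.
So before the transaction, Keanu does not control Marlow.
After the purchase, Keanu holds 86% of Quillon directly, and Dmitri's stake falls to 6%.
Windward and Keanu together hold 5% + 86% = 91% of Quillon, so Keanu controls Quillon.
After the transaction, Keanu's side holds 5% of Marlow, not ≥ 50%, so Keanu still does not control Marlow.
No new person acquires control, so the clause is not triggered.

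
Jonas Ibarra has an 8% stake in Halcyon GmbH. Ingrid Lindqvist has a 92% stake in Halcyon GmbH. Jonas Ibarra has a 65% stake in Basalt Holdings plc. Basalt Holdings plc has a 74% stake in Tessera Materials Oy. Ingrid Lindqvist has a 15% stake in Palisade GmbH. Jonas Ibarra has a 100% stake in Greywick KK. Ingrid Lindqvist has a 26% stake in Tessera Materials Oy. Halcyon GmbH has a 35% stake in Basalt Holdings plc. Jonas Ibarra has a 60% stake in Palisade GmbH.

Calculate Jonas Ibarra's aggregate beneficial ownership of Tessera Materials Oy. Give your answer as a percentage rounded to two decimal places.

Jonas reaches Tessera along 2 paths.
Via Basalt: 65% × 74% = 48.1%.
Via Halcyon → Basalt: 8% × 35% × 74% = 2.072%.
Total: 48.1% + 2.072% = 50.172%.
Rounded: 50.17%.

50.17%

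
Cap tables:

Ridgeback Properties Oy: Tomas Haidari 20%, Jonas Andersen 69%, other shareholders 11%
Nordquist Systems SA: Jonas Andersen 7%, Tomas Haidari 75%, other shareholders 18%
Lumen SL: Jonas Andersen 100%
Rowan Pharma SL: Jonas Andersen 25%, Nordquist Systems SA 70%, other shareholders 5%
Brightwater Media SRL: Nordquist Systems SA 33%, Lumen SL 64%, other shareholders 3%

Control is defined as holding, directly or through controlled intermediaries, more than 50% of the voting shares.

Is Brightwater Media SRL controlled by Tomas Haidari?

No

Tomas holds 75% of Nordquist, so Tomas controls Nordquist.
Nordquist holds 70% of Rowan, so Tomas controls Rowan.
In Brightwater, Tomas's side holds only 33%, not > 50%.
So Tomas does not control Brightwater.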